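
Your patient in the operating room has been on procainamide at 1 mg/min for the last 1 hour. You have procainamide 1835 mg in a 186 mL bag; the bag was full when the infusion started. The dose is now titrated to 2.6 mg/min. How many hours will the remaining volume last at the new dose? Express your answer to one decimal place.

Initial rate:
1 mg/min × 60 min/hr = 60 mg/hr
Concentration = 1835 mg ÷ 186 mL = 9.865591 mg/mL
Rate = 60 mg/hr ÷ 9.865591 mg/mL = 6.081744 mL/hr
Volume infused so far = 6.081744 mL/hr × 1 hr = 6.081744 mL
Volume remaining = 186 − 6.081744 = 179.9183 mL
New rate:
2.6 mg/min × 60 min/hr = 156 mg/hr
Rate = 156 mg/hr ÷ 9.865591 mg/mL = 15.81253 mL/hr
Time remaining = 179.9183 mL ÷ 15.81253 mL/hr = 11.37821 hr

11.4 hours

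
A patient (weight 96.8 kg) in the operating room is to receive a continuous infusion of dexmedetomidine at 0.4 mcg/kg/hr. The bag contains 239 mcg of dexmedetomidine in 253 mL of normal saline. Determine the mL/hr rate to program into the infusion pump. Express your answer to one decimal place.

Dose = 0.4 mcg/kg/hr × 96.8 kg = 38.72 mcg/hr
Concentration = 239 mcg ÷ 253 mL = 0.944664 mcg/mL
Rate = 38.72 mcg/hr ÷ 0.944664 mcg/mL = 40.98812 mL/hr

41.0 mL/hr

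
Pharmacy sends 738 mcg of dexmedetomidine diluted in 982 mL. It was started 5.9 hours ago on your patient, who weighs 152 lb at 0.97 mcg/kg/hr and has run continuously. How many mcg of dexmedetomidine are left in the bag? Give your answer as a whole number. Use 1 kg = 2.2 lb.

343 mcg

Weight = 152 lb ÷ 2.2 lb/kg = 69.09091 kg
Dose = 0.97 mcg/kg/hr × 69.09091 kg = 67.01818 mcg/hr
Concentration = 738 mcg ÷ 982 mL = 0.7515275 mcg/mL
Rate = 67.01818 mcg/hr ÷ 0.7515275 mcg/mL = 89.17595 mL/hr
Volume infused = 89.17595 mL/hr × 5.9 hr = 526.1381 mL
Volume remaining = 982 − 526.1381 = 455.8619 mL
Drug remaining = 455.8619 mL × 0.7515275 mcg/mL = 342.5927 mcg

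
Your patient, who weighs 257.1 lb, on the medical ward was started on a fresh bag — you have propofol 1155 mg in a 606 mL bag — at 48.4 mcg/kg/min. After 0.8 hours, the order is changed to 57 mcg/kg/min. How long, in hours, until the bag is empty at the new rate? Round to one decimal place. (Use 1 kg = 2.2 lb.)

Initial rate:
Weight = 257.1 lb ÷ 2.2 lb/kg = 116.8636 kg
Dose = 48.4 mcg/kg/min × 116.8636 kg = 5656.2 mcg/min
5656.2 mcg/min × 60 min/hr = 339372 mcg/hr
Concentration = 1155 mg ÷ 606 mL = 1.905941 mg/mL = 1905.941 mcg/mL
Rate = 339372 mcg/hr ÷ 1905.941 mcg/mL = 178.0601 mL/hr
Volume infused so far = 178.0601 mL/hr × 0.8 hr = 142.4481 mL
Volume remaining = 606 − 142.4481 = 463.5519 mL
New rate:
Dose = 57 mcg/kg/min × 116.8636 kg = 6661.227 mcg/min
6661.227 mcg/min × 60 min/hr = 399673.6 mcg/hr
Rate = 399673.6 mcg/hr ÷ 1905.941 mcg/mL = 209.6989 mL/hr
Time remaining = 463.5519 mL ÷ 209.6989 mL/hr = 2.21056 hr

2.2 hours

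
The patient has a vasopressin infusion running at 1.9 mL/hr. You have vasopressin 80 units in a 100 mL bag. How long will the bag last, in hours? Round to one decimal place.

52.6 hours

Duration = 100 mL ÷ 1.9 mL/hr = 52.63158 hr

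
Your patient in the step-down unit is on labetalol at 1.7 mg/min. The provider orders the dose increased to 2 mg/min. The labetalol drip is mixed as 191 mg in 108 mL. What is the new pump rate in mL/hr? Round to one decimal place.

67.9 mL/hr

2 mg/min × 60 min/hr = 120 mg/hr
Concentration = 191 mg ÷ 108 mL = 1.768519 mg/mL
Rate = 120 mg/hr ÷ 1.768519 mg/mL = 67.8534 mL/hr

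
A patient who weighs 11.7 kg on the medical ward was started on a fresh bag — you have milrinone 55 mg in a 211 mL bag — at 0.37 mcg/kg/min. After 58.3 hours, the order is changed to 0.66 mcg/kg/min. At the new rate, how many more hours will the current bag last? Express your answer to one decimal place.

86.0 hours

Initial rate:
Dose = 0.37 mcg/kg/min × 11.7 kg = 4.329 mcg/min
4.329 mcg/min × 60 min/hr = 259.74 mcg/hr
Concentration = 55 mg ÷ 211 mL = 0.2606635 mg/mL = 260.6635 mcg/mL
Rate = 259.74 mcg/hr ÷ 260.6635 mcg/mL = 0.9964571 mL/hr
Volume infused so far = 0.9964571 mL/hr × 58.3 hr = 58.09345 mL
Volume remaining = 211 − 58.09345 = 152.9066 mL
New rate:
Dose = 0.66 mcg/kg/min × 11.7 kg = 7.722 mcg/min
7.722 mcg/min × 60 min/hr = 463.32 mcg/hr
Rate = 463.32 mcg/hr ÷ 260.6635 mcg/mL = 1.777464 mL/hr
Time remaining = 152.9066 mL ÷ 1.777464 mL/hr = 86.02512 hr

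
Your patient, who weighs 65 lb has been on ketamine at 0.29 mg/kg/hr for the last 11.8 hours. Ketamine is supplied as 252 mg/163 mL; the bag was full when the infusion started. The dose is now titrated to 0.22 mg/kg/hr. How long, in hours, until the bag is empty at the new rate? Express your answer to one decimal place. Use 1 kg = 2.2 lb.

Initial rate:
Weight = 65 lb ÷ 2.2 lb/kg = 29.54545 kg
Dose = 0.29 mg/kg/hr × 29.54545 kg = 8.568182 mg/hr
Concentration = 252 mg ÷ 163 mL = 1.546012 mg/mL
Rate = 8.568182 mg/hr ÷ 1.546012 mg/mL = 5.542118 mL/hr
Volume infused so far = 5.542118 mL/hr × 11.8 hr = 65.39699 mL
Volume remaining = 163 − 65.39699 = 97.60301 mL
New rate:
Dose = 0.22 mg/kg/hr × 29.54545 kg = 6.5 mg/hr
Rate = 6.5 mg/hr ÷ 1.546012 mg/mL = 4.204365 mL/hr
Time remaining = 97.60301 mL ÷ 4.204365 mL/hr = 23.21469 hr

23.2 hours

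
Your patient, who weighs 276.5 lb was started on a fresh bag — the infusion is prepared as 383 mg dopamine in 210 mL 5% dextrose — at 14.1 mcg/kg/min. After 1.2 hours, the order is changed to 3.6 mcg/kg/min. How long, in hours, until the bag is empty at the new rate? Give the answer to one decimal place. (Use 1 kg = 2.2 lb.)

9.4 hours

Initial rate:
Weight = 276.5 lb ÷ 2.2 lb/kg = 125.6818 kg
Dose = 14.1 mcg/kg/min × 125.6818 kg = 1772.114 mcg/min
1772.114 mcg/min × 60 min/hr = 106326.8 mcg/hr
Concentration = 383 mg ÷ 210 mL = 1.82381 mg/mL = 1823.81 mcg/mL
Rate = 106326.8 mcg/hr ÷ 1823.81 mcg/mL = 58.2993 mL/hr
Volume infused so far = 58.2993 mL/hr × 1.2 hr = 69.95916 mL
Volume remaining = 210 − 69.95916 = 140.0408 mL
New rate:
Dose = 3.6 mcg/kg/min × 125.6818 kg = 452.4545 mcg/min
452.4545 mcg/min × 60 min/hr = 27147.27 mcg/hr
Rate = 27147.27 mcg/hr ÷ 1823.81 mcg/mL = 14.88493 mL/hr
Time remaining = 140.0408 mL ÷ 14.88493 mL/hr = 9.408231 hr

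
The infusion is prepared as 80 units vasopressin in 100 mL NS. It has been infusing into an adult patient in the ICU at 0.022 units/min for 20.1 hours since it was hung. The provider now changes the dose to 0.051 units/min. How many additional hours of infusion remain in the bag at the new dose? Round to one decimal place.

Initial rate:
0.022 units/min × 60 min/hr = 1.32 units/hr
Concentration = 80 units ÷ 100 mL = 0.8 units/mL
Rate = 1.32 units/hr ÷ 0.8 units/mL = 1.65 mL/hr
Volume infused so far = 1.65 mL/hr × 20.1 hr = 33.165 mL
Volume remaining = 100 − 33.165 = 66.835 mL
New rate:
0.051 units/min × 60 min/hr = 3.06 units/hr
Rate = 3.06 units/hr ÷ 0.8 units/mL = 3.825 mL/hr
Time remaining = 66.835 mL ÷ 3.825 mL/hr = 17.4732 hr

17.5 hours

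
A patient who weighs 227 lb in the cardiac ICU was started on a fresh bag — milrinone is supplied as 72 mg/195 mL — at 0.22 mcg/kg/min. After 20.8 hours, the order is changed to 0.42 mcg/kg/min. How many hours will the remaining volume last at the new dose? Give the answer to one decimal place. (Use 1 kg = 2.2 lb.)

16.8 hours

Initial rate:
Weight = 227 lb ÷ 2.2 lb/kg = 103.1818 kg
Dose = 0.22 mcg/kg/min × 103.1818 kg = 22.7 mcg/min
22.7 mcg/min × 60 min/hr = 1362 mcg/hr
Concentration = 72 mg ÷ 195 mL = 0.3692308 mg/mL = 369.2308 mcg/mL
Rate = 1362 mcg/hr ÷ 369.2308 mcg/mL = 3.68875 mL/hr
Volume infused so far = 3.68875 mL/hr × 20.8 hr = 76.726 mL
Volume remaining = 195 − 76.726 = 118.274 mL
New rate:
Dose = 0.42 mcg/kg/min × 103.1818 kg = 43.33636 mcg/min
43.33636 mcg/min × 60 min/hr = 2600.182 mcg/hr
Rate = 2600.182 mcg/hr ÷ 369.2308 mcg/mL = 7.042159 mL/hr
Time remaining = 118.274 mL ÷ 7.042159 mL/hr = 16.79513 hr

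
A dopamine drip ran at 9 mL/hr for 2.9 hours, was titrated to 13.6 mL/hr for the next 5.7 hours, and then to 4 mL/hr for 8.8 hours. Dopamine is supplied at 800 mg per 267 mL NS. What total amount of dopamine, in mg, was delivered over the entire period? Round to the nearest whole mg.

416 mg

Concentration = 800 mg ÷ 267 mL = 2.996255 mg/mL
Stage 1: 9 mL/hr × 2.9 hr = 26.1 mL → 26.1 mL × 2.996255 mg/mL = 78.20225 mg
Stage 2: 13.6 mL/hr × 5.7 hr = 77.52 mL → 77.52 mL × 2.996255 mg/mL = 232.2697 mg
Stage 3: 4 mL/hr × 8.8 hr = 35.2 mL → 35.2 mL × 2.996255 mg/mL = 105.4682 mg
Total = 78.20225 + 232.2697 + 105.4682 = 415.9401 mg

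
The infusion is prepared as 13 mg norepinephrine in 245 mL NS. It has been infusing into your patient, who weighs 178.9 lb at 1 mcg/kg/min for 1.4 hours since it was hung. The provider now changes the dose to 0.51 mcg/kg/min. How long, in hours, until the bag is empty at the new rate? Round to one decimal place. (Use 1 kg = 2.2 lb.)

2.5 hours

Initial rate:
Weight = 178.9 lb ÷ 2.2 lb/kg = 81.31818 kg
Dose = 1 mcg/kg/min × 81.31818 kg = 81.31818 mcg/min
81.31818 mcg/min × 60 min/hr = 4879.091 mcg/hr
Concentration = 13 mg ÷ 245 mL = 0.05306122 mg/mL = 53.06122 mcg/mL
Rate = 4879.091 mcg/hr ÷ 53.06122 mcg/mL = 91.9521 mL/hr
Volume infused so far = 91.9521 mL/hr × 1.4 hr = 128.7329 mL
Volume remaining = 245 − 128.7329 = 116.2671 mL
New rate:
Dose = 0.51 mcg/kg/min × 81.31818 kg = 41.47227 mcg/min
41.47227 mcg/min × 60 min/hr = 2488.336 mcg/hr
Rate = 2488.336 mcg/hr ÷ 53.06122 mcg/mL = 46.89557 mL/hr
Time remaining = 116.2671 mL ÷ 46.89557 mL/hr = 2.479276 hr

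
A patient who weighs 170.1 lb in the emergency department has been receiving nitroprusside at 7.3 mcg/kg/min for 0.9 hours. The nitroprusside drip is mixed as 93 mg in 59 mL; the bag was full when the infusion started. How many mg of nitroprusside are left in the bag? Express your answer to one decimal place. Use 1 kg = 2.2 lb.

62.5 mg

Weight = 170.1 lb ÷ 2.2 lb/kg = 77.31818 kg
Dose = 7.3 mcg/kg/min × 77.31818 kg = 564.4227 mcg/min
564.4227 mcg/min × 60 min/hr = 33865.36 mcg/hr
Concentration = 93 mg ÷ 59 mL = 1.576271 mg/mL = 1576.271 mcg/mL
Rate = 33865.36 mcg/hr ÷ 1576.271 mcg/mL = 21.48448 mL/hr
Volume infused = 21.48448 mL/hr × 0.9 hr = 19.33603 mL
Volume remaining = 59 − 19.33603 = 39.66397 mL
Drug remaining = 39.66397 mL × 1576.271 mcg/mL = 62521.17 mcg = 62.52117 mg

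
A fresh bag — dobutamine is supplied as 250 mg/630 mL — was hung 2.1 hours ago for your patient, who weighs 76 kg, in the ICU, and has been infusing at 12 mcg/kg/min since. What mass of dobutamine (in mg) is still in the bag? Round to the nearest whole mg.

135 mg

Dose = 12 mcg/kg/min × 76 kg = 912 mcg/min
912 mcg/min × 60 min/hr = 54720 mcg/hr
Concentration = 250 mg ÷ 630 mL = 0.3968254 mg/mL = 396.8254 mcg/mL
Rate = 54720 mcg/hr ÷ 396.8254 mcg/mL = 137.8944 mL/hr
Volume infused = 137.8944 mL/hr × 2.1 hr = 289.5782 mL
Volume remaining = 630 − 289.5782 = 340.4218 mL
Drug remaining = 340.4218 mL × 396.8254 mcg/mL = 135088 mcg = 135.088 mg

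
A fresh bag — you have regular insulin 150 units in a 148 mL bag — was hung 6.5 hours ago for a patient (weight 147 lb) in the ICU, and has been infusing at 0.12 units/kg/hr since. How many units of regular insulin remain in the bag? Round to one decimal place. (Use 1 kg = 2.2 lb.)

Weight = 147 lb ÷ 2.2 lb/kg = 66.81818 kg
Dose = 0.12 units/kg/hr × 66.81818 kg = 8.018182 units/hr
Concentration = 150 units ÷ 148 mL = 1.013514 units/mL
Rate = 8.018182 units/hr ÷ 1.013514 units/mL = 7.911273 mL/hr
Volume infused = 7.911273 mL/hr × 6.5 hr = 51.42327 mL
Volume remaining = 148 − 51.42327 = 96.57673 mL
Drug remaining = 96.57673 mL × 1.013514 units/mL = 97.88182 units

97.9 units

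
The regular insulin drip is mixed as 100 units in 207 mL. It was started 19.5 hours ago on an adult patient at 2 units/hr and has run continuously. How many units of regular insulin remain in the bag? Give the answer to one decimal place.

61.0 units

Concentration = 100 units ÷ 207 mL = 0.4830918 units/mL
Rate = 2 units/hr ÷ 0.4830918 units/mL = 4.14 mL/hr
Volume infused = 4.14 mL/hr × 19.5 hr = 80.73 mL
Volume remaining = 207 − 80.73 = 126.27 mL
Drug remaining = 126.27 mL × 0.4830918 units/mL = 61 units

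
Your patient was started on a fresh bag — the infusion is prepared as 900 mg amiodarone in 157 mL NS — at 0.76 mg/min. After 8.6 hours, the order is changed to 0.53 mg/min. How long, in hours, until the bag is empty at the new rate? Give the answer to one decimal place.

16.0 hours

Initial rate:
0.76 mg/min × 60 min/hr = 45.6 mg/hr
Concentration = 900 mg ÷ 157 mL = 5.732484 mg/mL
Rate = 45.6 mg/hr ÷ 5.732484 mg/mL = 7.954667 mL/hr
Volume infused so far = 7.954667 mL/hr × 8.6 hr = 68.41013 mL
Volume remaining = 157 − 68.41013 = 88.58987 mL
New rate:
0.53 mg/min × 60 min/hr = 31.8 mg/hr
Rate = 31.8 mg/hr ÷ 5.732484 mg/mL = 5.547333 mL/hr
Time remaining = 88.58987 mL ÷ 5.547333 mL/hr = 15.96981 hr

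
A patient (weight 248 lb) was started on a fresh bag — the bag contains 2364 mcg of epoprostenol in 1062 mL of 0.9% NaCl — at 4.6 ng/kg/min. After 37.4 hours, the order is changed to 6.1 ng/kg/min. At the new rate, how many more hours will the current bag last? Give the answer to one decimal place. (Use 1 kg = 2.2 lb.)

29.1 hours

Initial rate:
Weight = 248 lb ÷ 2.2 lb/kg = 112.7273 kg
Dose = 4.6 ng/kg/min × 112.7273 kg = 518.5455 ng/min
518.5455 ng/min × 60 min/hr = 31112.73 ng/hr
Concentration = 2364 mcg ÷ 1062 mL = 2.225989 mcg/mL = 2225.989 ng/mL
Rate = 31112.73 ng/hr ÷ 2225.989 ng/mL = 13.97704 mL/hr
Volume infused so far = 13.97704 mL/hr × 37.4 hr = 522.7412 mL
Volume remaining = 1062 − 522.7412 = 539.2588 mL
New rate:
Dose = 6.1 ng/kg/min × 112.7273 kg = 687.6364 ng/min
687.6364 ng/min × 60 min/hr = 41258.18 ng/hr
Rate = 41258.18 ng/hr ÷ 2225.989 ng/mL = 18.53477 mL/hr
Time remaining = 539.2588 mL ÷ 18.53477 mL/hr = 29.09445 hr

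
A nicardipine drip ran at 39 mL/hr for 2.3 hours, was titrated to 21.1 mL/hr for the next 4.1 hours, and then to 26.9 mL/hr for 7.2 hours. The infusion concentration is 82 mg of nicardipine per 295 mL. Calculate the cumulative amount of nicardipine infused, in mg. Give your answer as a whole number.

Concentration = 82 mg ÷ 295 mL = 0.2779661 mg/mL
Stage 1: 39 mL/hr × 2.3 hr = 89.7 mL → 89.7 mL × 0.2779661 mg/mL = 24.93356 mg
Stage 2: 21.1 mL/hr × 4.1 hr = 86.51 mL → 86.51 mL × 0.2779661 mg/mL = 24.04685 mg
Stage 3: 26.9 mL/hr × 7.2 hr = 193.68 mL → 193.68 mL × 0.2779661 mg/mL = 53.83647 mg
Total = 24.93356 + 24.04685 + 53.83647 = 102.8169 mg

103 mg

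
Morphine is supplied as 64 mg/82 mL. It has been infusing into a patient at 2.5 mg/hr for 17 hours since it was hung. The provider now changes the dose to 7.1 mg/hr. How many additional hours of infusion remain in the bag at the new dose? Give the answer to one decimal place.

Initial rate:
Concentration = 64 mg ÷ 82 mL = 0.7804878 mg/mL
Rate = 2.5 mg/hr ÷ 0.7804878 mg/mL = 3.203125 mL/hr
Volume infused so far = 3.203125 mL/hr × 17 hr = 54.45312 mL
Volume remaining = 82 − 54.45312 = 27.54688 mL
New rate:
Rate = 7.1 mg/hr ÷ 0.7804878 mg/mL = 9.096875 mL/hr
Time remaining = 27.54688 mL ÷ 9.096875 mL/hr = 3.028169 hr

3.0 hours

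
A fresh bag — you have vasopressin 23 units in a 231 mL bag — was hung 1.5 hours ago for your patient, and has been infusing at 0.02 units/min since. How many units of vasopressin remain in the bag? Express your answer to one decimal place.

0.02 units/min × 60 min/hr = 1.2 units/hr
Concentration = 23 units ÷ 231 mL = 0.0995671 units/mL
Rate = 1.2 units/hr ÷ 0.0995671 units/mL = 12.05217 mL/hr
Volume infused = 12.05217 mL/hr × 1.5 hr = 18.07826 mL
Volume remaining = 231 − 18.07826 = 212.9217 mL
Drug remaining = 212.9217 mL × 0.0995671 units/mL = 21.2 units

21.2 units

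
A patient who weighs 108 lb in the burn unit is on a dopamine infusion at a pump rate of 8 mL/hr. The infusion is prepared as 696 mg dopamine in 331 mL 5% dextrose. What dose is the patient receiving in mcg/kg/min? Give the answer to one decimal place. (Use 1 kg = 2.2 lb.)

5.7 mcg/kg/min

Weight = 108 lb ÷ 2.2 lb/kg = 49.09091 kg
Concentration = 696 mg ÷ 331 mL = 2.102719 mg/mL = 2102.719 mcg/mL
Drug rate = 8 mL/hr × 2102.719 mcg/mL = 16821.75 mcg/hr
16821.75 mcg/hr ÷ 60 min/hr = 280.3625 mcg/min
280.3625 mcg/min ÷ 49.09091 kg = 5.711089 mcg/kg/min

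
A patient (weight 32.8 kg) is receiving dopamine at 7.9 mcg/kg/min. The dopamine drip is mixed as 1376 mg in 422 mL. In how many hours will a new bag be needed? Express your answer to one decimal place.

88.5 hours

Dose = 7.9 mcg/kg/min × 32.8 kg = 259.12 mcg/min
259.12 mcg/min × 60 min/hr = 15547.2 mcg/hr
Concentration = 1376 mg ÷ 422 mL = 3.260664 mg/mL = 3260.664 mcg/mL
Rate = 15547.2 mcg/hr ÷ 3260.664 mcg/mL = 4.768109 mL/hr
Duration = 422 mL ÷ 4.768109 mL/hr = 88.50468 hr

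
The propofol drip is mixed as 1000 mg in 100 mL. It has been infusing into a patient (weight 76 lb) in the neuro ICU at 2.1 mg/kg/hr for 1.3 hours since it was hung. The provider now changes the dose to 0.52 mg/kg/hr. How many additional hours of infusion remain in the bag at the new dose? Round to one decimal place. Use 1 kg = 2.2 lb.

50.4 hours

Initial rate:
Weight = 76 lb ÷ 2.2 lb/kg = 34.54545 kg
Dose = 2.1 mg/kg/hr × 34.54545 kg = 72.54545 mg/hr
Concentration = 1000 mg ÷ 100 mL = 10 mg/mL
Rate = 72.54545 mg/hr ÷ 10 mg/mL = 7.254545 mL/hr
Volume infused so far = 7.254545 mL/hr × 1.3 hr = 9.430909 mL
Volume remaining = 100 − 9.430909 = 90.56909 mL
New rate:
Dose = 0.52 mg/kg/hr × 34.54545 kg = 17.96364 mg/hr
Rate = 17.96364 mg/hr ÷ 10 mg/mL = 1.796364 mL/hr
Time remaining = 90.56909 mL ÷ 1.796364 mL/hr = 50.41802 hr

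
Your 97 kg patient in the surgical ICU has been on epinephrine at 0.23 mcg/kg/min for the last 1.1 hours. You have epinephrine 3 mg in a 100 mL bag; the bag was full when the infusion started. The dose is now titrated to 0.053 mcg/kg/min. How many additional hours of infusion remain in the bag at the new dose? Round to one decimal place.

5.0 hours

Initial rate:
Dose = 0.23 mcg/kg/min × 97 kg = 22.31 mcg/min
22.31 mcg/min × 60 min/hr = 1338.6 mcg/hr
Concentration = 3 mg ÷ 100 mL = 0.03 mg/mL = 30 mcg/mL
Rate = 1338.6 mcg/hr ÷ 30 mcg/mL = 44.62 mL/hr
Volume infused so far = 44.62 mL/hr × 1.1 hr = 49.082 mL
Volume remaining = 100 − 49.082 = 50.918 mL
New rate:
Dose = 0.053 mcg/kg/min × 97 kg = 5.141 mcg/min
5.141 mcg/min × 60 min/hr = 308.46 mcg/hr
Rate = 308.46 mcg/hr ÷ 30 mcg/mL = 10.282 mL/hr
Time remaining = 50.918 mL ÷ 10.282 mL/hr = 4.952149 hr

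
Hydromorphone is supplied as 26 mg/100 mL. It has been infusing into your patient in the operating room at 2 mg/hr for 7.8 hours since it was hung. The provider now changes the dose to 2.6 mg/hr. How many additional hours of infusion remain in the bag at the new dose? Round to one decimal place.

4.0 hours

Initial rate:
Concentration = 26 mg ÷ 100 mL = 0.26 mg/mL
Rate = 2 mg/hr ÷ 0.26 mg/mL = 7.692308 mL/hr
Volume infused so far = 7.692308 mL/hr × 7.8 hr = 60 mL
Volume remaining = 100 − 60 = 40 mL
New rate:
Rate = 2.6 mg/hr ÷ 0.26 mg/mL = 10 mL/hr
Time remaining = 40 mL ÷ 10 mL/hr = 4 hr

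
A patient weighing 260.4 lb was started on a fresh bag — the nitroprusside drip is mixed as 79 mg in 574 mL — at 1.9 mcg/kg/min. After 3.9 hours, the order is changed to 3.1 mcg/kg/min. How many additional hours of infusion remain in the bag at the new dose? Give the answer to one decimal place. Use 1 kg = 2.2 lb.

Initial rate:
Weight = 260.4 lb ÷ 2.2 lb/kg = 118.3636 kg
Dose = 1.9 mcg/kg/min × 118.3636 kg = 224.8909 mcg/min
224.8909 mcg/min × 60 min/hr = 13493.45 mcg/hr
Concentration = 79 mg ÷ 574 mL = 0.1376307 mg/mL = 137.6307 mcg/mL
Rate = 13493.45 mcg/hr ÷ 137.6307 mcg/mL = 98.04105 mL/hr
Volume infused so far = 98.04105 mL/hr × 3.9 hr = 382.3601 mL
Volume remaining = 574 − 382.3601 = 191.6399 mL
New rate:
Dose = 3.1 mcg/kg/min × 118.3636 kg = 366.9273 mcg/min
366.9273 mcg/min × 60 min/hr = 22015.64 mcg/hr
Rate = 22015.64 mcg/hr ÷ 137.6307 mcg/mL = 159.9617 mL/hr
Time remaining = 191.6399 mL ÷ 159.9617 mL/hr = 1.198036 hr

1.2 hours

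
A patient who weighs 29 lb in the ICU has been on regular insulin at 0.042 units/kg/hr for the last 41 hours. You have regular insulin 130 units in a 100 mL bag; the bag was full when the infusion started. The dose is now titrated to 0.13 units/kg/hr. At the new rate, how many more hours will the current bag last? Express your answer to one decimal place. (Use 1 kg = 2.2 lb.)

62.6 hours

Initial rate:
Weight = 29 lb ÷ 2.2 lb/kg = 13.18182 kg
Dose = 0.042 units/kg/hr × 13.18182 kg = 0.5536364 units/hr
Concentration = 130 units ÷ 100 mL = 1.3 units/mL
Rate = 0.5536364 units/hr ÷ 1.3 units/mL = 0.4258741 mL/hr
Volume infused so far = 0.4258741 mL/hr × 41 hr = 17.46084 mL
Volume remaining = 100 − 17.46084 = 82.53916 mL
New rate:
Dose = 0.13 units/kg/hr × 13.18182 kg = 1.713636 units/hr
Rate = 1.713636 units/hr ÷ 1.3 units/mL = 1.318182 mL/hr
Time remaining = 82.53916 mL ÷ 1.318182 mL/hr = 62.61592 hr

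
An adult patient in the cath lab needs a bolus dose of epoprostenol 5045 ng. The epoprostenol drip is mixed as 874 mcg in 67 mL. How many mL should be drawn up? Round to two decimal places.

0.39 mL

Concentration = 874 mcg ÷ 67 mL = 13.04478 mcg/mL = 13044.78 ng/mL
Volume = 5045 ng ÷ 13044.78 ng/mL = 0.3867449 mL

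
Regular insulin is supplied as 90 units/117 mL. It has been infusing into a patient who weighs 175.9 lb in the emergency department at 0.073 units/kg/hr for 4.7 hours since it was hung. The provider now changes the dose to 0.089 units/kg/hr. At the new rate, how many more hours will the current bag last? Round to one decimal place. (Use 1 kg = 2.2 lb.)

8.8 hours

Initial rate:
Weight = 175.9 lb ÷ 2.2 lb/kg = 79.95455 kg
Dose = 0.073 units/kg/hr × 79.95455 kg = 5.836682 units/hr
Concentration = 90 units ÷ 117 mL = 0.7692308 units/mL
Rate = 5.836682 units/hr ÷ 0.7692308 units/mL = 7.587686 mL/hr
Volume infused so far = 7.587686 mL/hr × 4.7 hr = 35.66213 mL
Volume remaining = 117 − 35.66213 = 81.33787 mL
New rate:
Dose = 0.089 units/kg/hr × 79.95455 kg = 7.115955 units/hr
Rate = 7.115955 units/hr ÷ 0.7692308 units/mL = 9.250741 mL/hr
Time remaining = 81.33787 mL ÷ 9.250741 mL/hr = 8.792579 hr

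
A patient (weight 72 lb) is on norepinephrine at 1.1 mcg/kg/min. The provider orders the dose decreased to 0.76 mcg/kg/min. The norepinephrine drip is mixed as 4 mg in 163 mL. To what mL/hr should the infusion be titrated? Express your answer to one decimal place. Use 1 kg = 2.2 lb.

Weight = 72 lb ÷ 2.2 lb/kg = 32.72727 kg
Dose = 0.76 mcg/kg/min × 32.72727 kg = 24.87273 mcg/min
24.87273 mcg/min × 60 min/hr = 1492.364 mcg/hr
Concentration = 4 mg ÷ 163 mL = 0.02453988 mg/mL = 24.53988 mcg/mL
Rate = 1492.364 mcg/hr ÷ 24.53988 mcg/mL = 60.81382 mL/hr

60.8 mL/hr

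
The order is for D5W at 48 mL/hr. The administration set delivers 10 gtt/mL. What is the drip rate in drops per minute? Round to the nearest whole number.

48 mL/hr ÷ 60 min/hr = 0.8 mL/min
0.8 mL/min × 10 gtt/mL = 8 gtt/min

8 gtt/min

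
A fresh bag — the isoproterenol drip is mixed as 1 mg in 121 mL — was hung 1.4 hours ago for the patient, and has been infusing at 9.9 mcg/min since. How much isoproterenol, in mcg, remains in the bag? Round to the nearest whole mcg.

9.9 mcg/min × 60 min/hr = 594 mcg/hr
Concentration = 1 mg ÷ 121 mL = 0.008264463 mg/mL = 8.264463 mcg/mL
Rate = 594 mcg/hr ÷ 8.264463 mcg/mL = 71.874 mL/hr
Volume infused = 71.874 mL/hr × 1.4 hr = 100.6236 mL
Volume remaining = 121 − 100.6236 = 20.3764 mL
Drug remaining = 20.3764 mL × 8.264463 mcg/mL = 168.4 mcg

168 mcg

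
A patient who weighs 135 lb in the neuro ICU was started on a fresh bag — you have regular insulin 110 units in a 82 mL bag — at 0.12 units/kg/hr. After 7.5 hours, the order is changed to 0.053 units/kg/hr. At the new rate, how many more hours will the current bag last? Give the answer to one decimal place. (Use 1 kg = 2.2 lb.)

Initial rate:
Weight = 135 lb ÷ 2.2 lb/kg = 61.36364 kg
Dose = 0.12 units/kg/hr × 61.36364 kg = 7.363636 units/hr
Concentration = 110 units ÷ 82 mL = 1.341463 units/mL
Rate = 7.363636 units/hr ÷ 1.341463 units/mL = 5.489256 mL/hr
Volume infused so far = 5.489256 mL/hr × 7.5 hr = 41.16942 mL
Volume remaining = 82 − 41.16942 = 40.83058 mL
New rate:
Dose = 0.053 units/kg/hr × 61.36364 kg = 3.252273 units/hr
Rate = 3.252273 units/hr ÷ 1.341463 units/mL = 2.424421 mL/hr
Time remaining = 40.83058 mL ÷ 2.424421 mL/hr = 16.84137 hr

16.8 hours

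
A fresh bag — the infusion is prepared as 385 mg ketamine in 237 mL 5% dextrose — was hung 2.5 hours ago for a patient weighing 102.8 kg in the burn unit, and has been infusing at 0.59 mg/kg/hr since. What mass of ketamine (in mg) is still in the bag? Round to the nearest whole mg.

233 mg

Dose = 0.59 mg/kg/hr × 102.8 kg = 60.652 mg/hr
Concentration = 385 mg ÷ 237 mL = 1.624473 mg/mL
Rate = 60.652 mg/hr ÷ 1.624473 mg/mL = 37.33643 mL/hr
Volume infused = 37.33643 mL/hr × 2.5 hr = 93.34106 mL
Volume remaining = 237 − 93.34106 = 143.6589 mL
Drug remaining = 143.6589 mL × 1.624473 mg/mL = 233.37 mg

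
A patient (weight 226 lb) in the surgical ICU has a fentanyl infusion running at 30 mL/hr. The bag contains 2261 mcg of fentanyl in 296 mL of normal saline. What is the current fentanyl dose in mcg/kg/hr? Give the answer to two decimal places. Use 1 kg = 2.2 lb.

Weight = 226 lb ÷ 2.2 lb/kg = 102.7273 kg
Concentration = 2261 mcg ÷ 296 mL = 7.638514 mcg/mL
Drug rate = 30 mL/hr × 7.638514 mcg/mL = 229.1554 mcg/hr
229.1554 mcg/hr ÷ 102.7273 kg = 2.230716 mcg/kg/hr

2.23 mcg/kg/hr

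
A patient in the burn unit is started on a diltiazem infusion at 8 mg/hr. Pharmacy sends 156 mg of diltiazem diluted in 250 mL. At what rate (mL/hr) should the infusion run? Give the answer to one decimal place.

12.8 mL/hr

Concentration = 156 mg ÷ 250 mL = 0.624 mg/mL
Rate = 8 mg/hr ÷ 0.624 mg/mL = 12.82051 mL/hr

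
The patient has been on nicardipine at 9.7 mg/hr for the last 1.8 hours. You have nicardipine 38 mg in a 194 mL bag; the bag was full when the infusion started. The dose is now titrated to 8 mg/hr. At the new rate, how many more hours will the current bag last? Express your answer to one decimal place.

2.6 hours

Initial rate:
Concentration = 38 mg ÷ 194 mL = 0.1958763 mg/mL
Rate = 9.7 mg/hr ÷ 0.1958763 mg/mL = 49.52105 mL/hr
Volume infused so far = 49.52105 mL/hr × 1.8 hr = 89.13789 mL
Volume remaining = 194 − 89.13789 = 104.8621 mL
New rate:
Rate = 8 mg/hr ÷ 0.1958763 mg/mL = 40.84211 mL/hr
Time remaining = 104.8621 mL ÷ 40.84211 mL/hr = 2.5675 hr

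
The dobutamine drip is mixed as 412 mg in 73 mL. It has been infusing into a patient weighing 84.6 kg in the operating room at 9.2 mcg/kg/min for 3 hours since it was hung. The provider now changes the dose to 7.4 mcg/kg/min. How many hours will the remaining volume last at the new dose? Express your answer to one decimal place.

7.2 hours

Initial rate:
Dose = 9.2 mcg/kg/min × 84.6 kg = 778.32 mcg/min
778.32 mcg/min × 60 min/hr = 46699.2 mcg/hr
Concentration = 412 mg ÷ 73 mL = 5.643836 mg/mL = 5643.836 mcg/mL
Rate = 46699.2 mcg/hr ÷ 5643.836 mcg/mL = 8.274373 mL/hr
Volume infused so far = 8.274373 mL/hr × 3 hr = 24.82312 mL
Volume remaining = 73 − 24.82312 = 48.17688 mL
New rate:
Dose = 7.4 mcg/kg/min × 84.6 kg = 626.04 mcg/min
626.04 mcg/min × 60 min/hr = 37562.4 mcg/hr
Rate = 37562.4 mcg/hr ÷ 5643.836 mcg/mL = 6.655474 mL/hr
Time remaining = 48.17688 mL ÷ 6.655474 mL/hr = 7.238685 hr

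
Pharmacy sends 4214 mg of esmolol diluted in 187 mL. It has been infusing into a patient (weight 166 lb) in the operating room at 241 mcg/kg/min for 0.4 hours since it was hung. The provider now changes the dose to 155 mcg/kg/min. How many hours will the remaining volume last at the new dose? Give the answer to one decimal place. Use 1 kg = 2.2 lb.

5.4 hours

Initial rate:
Weight = 166 lb ÷ 2.2 lb/kg = 75.45455 kg
Dose = 241 mcg/kg/min × 75.45455 kg = 18184.55 mcg/min
18184.55 mcg/min × 60 min/hr = 1091073 mcg/hr
Concentration = 4214 mg ÷ 187 mL = 22.53476 mg/mL = 22534.76 mcg/mL
Rate = 1091073 mcg/hr ÷ 22534.76 mcg/mL = 48.41732 mL/hr
Volume infused so far = 48.41732 mL/hr × 0.4 hr = 19.36693 mL
Volume remaining = 187 − 19.36693 = 167.6331 mL
New rate:
Dose = 155 mcg/kg/min × 75.45455 kg = 11695.45 mcg/min
11695.45 mcg/min × 60 min/hr = 701727.3 mcg/hr
Rate = 701727.3 mcg/hr ÷ 22534.76 mcg/mL = 31.13977 mL/hr
Time remaining = 167.6331 mL ÷ 31.13977 mL/hr = 5.383247 hr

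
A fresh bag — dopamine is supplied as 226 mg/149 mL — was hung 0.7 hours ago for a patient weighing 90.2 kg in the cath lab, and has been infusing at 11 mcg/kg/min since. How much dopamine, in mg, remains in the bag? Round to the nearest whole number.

184 mg

Dose = 11 mcg/kg/min × 90.2 kg = 992.2 mcg/min
992.2 mcg/min × 60 min/hr = 59532 mcg/hr
Concentration = 226 mg ÷ 149 mL = 1.516779 mg/mL = 1516.779 mcg/mL
Rate = 59532 mcg/hr ÷ 1516.779 mcg/mL = 39.24897 mL/hr
Volume infused = 39.24897 mL/hr × 0.7 hr = 27.47428 mL
Volume remaining = 149 − 27.47428 = 121.5257 mL
Drug remaining = 121.5257 mL × 1516.779 mcg/mL = 184327.6 mcg = 184.3276 mg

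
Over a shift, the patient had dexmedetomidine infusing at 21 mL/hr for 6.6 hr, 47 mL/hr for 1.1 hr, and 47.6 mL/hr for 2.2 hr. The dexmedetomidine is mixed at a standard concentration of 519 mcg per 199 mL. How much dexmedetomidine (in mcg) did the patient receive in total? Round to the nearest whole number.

Concentration = 519 mcg ÷ 199 mL = 2.60804 mcg/mL
Stage 1: 21 mL/hr × 6.6 hr = 138.6 mL → 138.6 mL × 2.60804 mcg/mL = 361.4744 mcg
Stage 2: 47 mL/hr × 1.1 hr = 51.7 mL → 51.7 mL × 2.60804 mcg/mL = 134.8357 mcg
Stage 3: 47.6 mL/hr × 2.2 hr = 104.72 mL → 104.72 mL × 2.60804 mcg/mL = 273.114 mcg
Total = 361.4744 + 134.8357 + 273.114 = 769.424 mcg

769 mcg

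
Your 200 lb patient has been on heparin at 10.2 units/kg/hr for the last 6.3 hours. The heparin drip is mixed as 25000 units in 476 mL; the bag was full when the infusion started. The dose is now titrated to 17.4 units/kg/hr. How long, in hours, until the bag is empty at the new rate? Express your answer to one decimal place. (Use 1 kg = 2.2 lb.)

12.1 hours

Initial rate:
Weight = 200 lb ÷ 2.2 lb/kg = 90.90909 kg
Dose = 10.2 units/kg/hr × 90.90909 kg = 927.2727 units/hr
Concentration = 25000 units ÷ 476 mL = 52.52101 units/mL
Rate = 927.2727 units/hr ÷ 52.52101 units/mL = 17.65527 mL/hr
Volume infused so far = 17.65527 mL/hr × 6.3 hr = 111.2282 mL
Volume remaining = 476 − 111.2282 = 364.7718 mL
New rate:
Dose = 17.4 units/kg/hr × 90.90909 kg = 1581.818 units/hr
Rate = 1581.818 units/hr ÷ 52.52101 units/mL = 30.11782 mL/hr
Time remaining = 364.7718 mL ÷ 30.11782 mL/hr = 12.11149 hr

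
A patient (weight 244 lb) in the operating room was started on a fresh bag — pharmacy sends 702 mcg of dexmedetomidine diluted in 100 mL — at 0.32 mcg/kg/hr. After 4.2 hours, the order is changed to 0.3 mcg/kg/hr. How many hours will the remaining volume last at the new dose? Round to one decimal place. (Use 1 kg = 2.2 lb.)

16.6 hours

Initial rate:
Weight = 244 lb ÷ 2.2 lb/kg = 110.9091 kg
Dose = 0.32 mcg/kg/hr × 110.9091 kg = 35.49091 mcg/hr
Concentration = 702 mcg ÷ 100 mL = 7.02 mcg/mL
Rate = 35.49091 mcg/hr ÷ 7.02 mcg/mL = 5.055685 mL/hr
Volume infused so far = 5.055685 mL/hr × 4.2 hr = 21.23388 mL
Volume remaining = 100 − 21.23388 = 78.76612 mL
New rate:
Dose = 0.3 mcg/kg/hr × 110.9091 kg = 33.27273 mcg/hr
Rate = 33.27273 mcg/hr ÷ 7.02 mcg/mL = 4.739705 mL/hr
Time remaining = 78.76612 mL ÷ 4.739705 mL/hr = 16.61836 hr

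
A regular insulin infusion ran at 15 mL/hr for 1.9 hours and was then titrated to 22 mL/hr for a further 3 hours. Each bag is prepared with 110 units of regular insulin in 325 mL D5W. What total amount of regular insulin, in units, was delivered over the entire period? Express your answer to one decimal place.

Concentration = 110 units ÷ 325 mL = 0.3384615 units/mL
Stage 1: 15 mL/hr × 1.9 hr = 28.5 mL → 28.5 mL × 0.3384615 units/mL = 9.646154 units
Stage 2: 22 mL/hr × 3 hr = 66 mL → 66 mL × 0.3384615 units/mL = 22.33846 units
Total = 9.646154 + 22.33846 = 31.98462 units

32.0 units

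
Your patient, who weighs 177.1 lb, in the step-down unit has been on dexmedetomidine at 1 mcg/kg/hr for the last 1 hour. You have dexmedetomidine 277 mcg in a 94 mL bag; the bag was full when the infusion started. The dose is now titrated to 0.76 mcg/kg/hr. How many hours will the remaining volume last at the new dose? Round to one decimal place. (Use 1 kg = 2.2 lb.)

Initial rate:
Weight = 177.1 lb ÷ 2.2 lb/kg = 80.5 kg
Dose = 1 mcg/kg/hr × 80.5 kg = 80.5 mcg/hr
Concentration = 277 mcg ÷ 94 mL = 2.946809 mcg/mL
Rate = 80.5 mcg/hr ÷ 2.946809 mcg/mL = 27.31769 mL/hr
Volume infused so far = 27.31769 mL/hr × 1 hr = 27.31769 mL
Volume remaining = 94 − 27.31769 = 66.68231 mL
New rate:
Dose = 0.76 mcg/kg/hr × 80.5 kg = 61.18 mcg/hr
Rate = 61.18 mcg/hr ÷ 2.946809 mcg/mL = 20.76144 mL/hr
Time remaining = 66.68231 mL ÷ 20.76144 mL/hr = 3.211834 hr

3.2 hours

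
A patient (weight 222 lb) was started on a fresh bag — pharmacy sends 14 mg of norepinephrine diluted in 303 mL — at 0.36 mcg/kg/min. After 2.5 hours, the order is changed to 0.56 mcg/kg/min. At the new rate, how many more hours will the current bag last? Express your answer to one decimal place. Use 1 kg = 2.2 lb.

Initial rate:
Weight = 222 lb ÷ 2.2 lb/kg = 100.9091 kg
Dose = 0.36 mcg/kg/min × 100.9091 kg = 36.32727 mcg/min
36.32727 mcg/min × 60 min/hr = 2179.636 mcg/hr
Concentration = 14 mg ÷ 303 mL = 0.04620462 mg/mL = 46.20462 mcg/mL
Rate = 2179.636 mcg/hr ÷ 46.20462 mcg/mL = 47.17356 mL/hr
Volume infused so far = 47.17356 mL/hr × 2.5 hr = 117.9339 mL
Volume remaining = 303 − 117.9339 = 185.0661 mL
New rate:
Dose = 0.56 mcg/kg/min × 100.9091 kg = 56.50909 mcg/min
56.50909 mcg/min × 60 min/hr = 3390.545 mcg/hr
Rate = 3390.545 mcg/hr ÷ 46.20462 mcg/mL = 73.38109 mL/hr
Time remaining = 185.0661 mL ÷ 73.38109 mL/hr = 2.521986 hr

2.5 hours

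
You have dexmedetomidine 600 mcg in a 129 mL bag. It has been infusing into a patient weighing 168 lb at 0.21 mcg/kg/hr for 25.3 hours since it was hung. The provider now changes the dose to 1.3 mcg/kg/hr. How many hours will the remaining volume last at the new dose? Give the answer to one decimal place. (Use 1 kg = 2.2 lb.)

2.0 hours

Initial rate:
Weight = 168 lb ÷ 2.2 lb/kg = 76.36364 kg
Dose = 0.21 mcg/kg/hr × 76.36364 kg = 16.03636 mcg/hr
Concentration = 600 mcg ÷ 129 mL = 4.651163 mcg/mL
Rate = 16.03636 mcg/hr ÷ 4.651163 mcg/mL = 3.447818 mL/hr
Volume infused so far = 3.447818 mL/hr × 25.3 hr = 87.2298 mL
Volume remaining = 129 − 87.2298 = 41.7702 mL
New rate:
Dose = 1.3 mcg/kg/hr × 76.36364 kg = 99.27273 mcg/hr
Rate = 99.27273 mcg/hr ÷ 4.651163 mcg/mL = 21.34364 mL/hr
Time remaining = 41.7702 mL ÷ 21.34364 mL/hr = 1.957033 hr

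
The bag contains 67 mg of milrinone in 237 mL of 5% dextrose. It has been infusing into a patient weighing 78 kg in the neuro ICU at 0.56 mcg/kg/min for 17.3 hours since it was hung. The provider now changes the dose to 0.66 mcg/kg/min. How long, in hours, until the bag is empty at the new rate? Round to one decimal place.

7.0 hours

Initial rate:
Dose = 0.56 mcg/kg/min × 78 kg = 43.68 mcg/min
43.68 mcg/min × 60 min/hr = 2620.8 mcg/hr
Concentration = 67 mg ÷ 237 mL = 0.2827004 mg/mL = 282.7004 mcg/mL
Rate = 2620.8 mcg/hr ÷ 282.7004 mcg/mL = 9.270591 mL/hr
Volume infused so far = 9.270591 mL/hr × 17.3 hr = 160.3812 mL
Volume remaining = 237 − 160.3812 = 76.61877 mL
New rate:
Dose = 0.66 mcg/kg/min × 78 kg = 51.48 mcg/min
51.48 mcg/min × 60 min/hr = 3088.8 mcg/hr
Rate = 3088.8 mcg/hr ÷ 282.7004 mcg/mL = 10.92605 mL/hr
Time remaining = 76.61877 mL ÷ 10.92605 mL/hr = 7.012484 hr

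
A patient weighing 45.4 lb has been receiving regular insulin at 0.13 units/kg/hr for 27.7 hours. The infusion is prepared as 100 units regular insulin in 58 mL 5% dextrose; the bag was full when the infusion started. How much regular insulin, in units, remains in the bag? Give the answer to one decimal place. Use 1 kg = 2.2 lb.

25.7 units

Weight = 45.4 lb ÷ 2.2 lb/kg = 20.63636 kg
Dose = 0.13 units/kg/hr × 20.63636 kg = 2.682727 units/hr
Concentration = 100 units ÷ 58 mL = 1.724138 units/mL
Rate = 2.682727 units/hr ÷ 1.724138 units/mL = 1.555982 mL/hr
Volume infused = 1.555982 mL/hr × 27.7 hr = 43.1007 mL
Volume remaining = 58 − 43.1007 = 14.8993 mL
Drug remaining = 14.8993 mL × 1.724138 units/mL = 25.68845 units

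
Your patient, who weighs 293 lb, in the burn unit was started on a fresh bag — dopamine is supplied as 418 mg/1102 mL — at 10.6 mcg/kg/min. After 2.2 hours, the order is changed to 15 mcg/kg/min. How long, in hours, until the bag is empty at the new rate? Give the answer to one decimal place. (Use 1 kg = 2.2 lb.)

Initial rate:
Weight = 293 lb ÷ 2.2 lb/kg = 133.1818 kg
Dose = 10.6 mcg/kg/min × 133.1818 kg = 1411.727 mcg/min
1411.727 mcg/min × 60 min/hr = 84703.64 mcg/hr
Concentration = 418 mg ÷ 1102 mL = 0.3793103 mg/mL = 379.3103 mcg/mL
Rate = 84703.64 mcg/hr ÷ 379.3103 mcg/mL = 223.3096 mL/hr
Volume infused so far = 223.3096 mL/hr × 2.2 hr = 491.2811 mL
Volume remaining = 1102 − 491.2811 = 610.7189 mL
New rate:
Dose = 15 mcg/kg/min × 133.1818 kg = 1997.727 mcg/min
1997.727 mcg/min × 60 min/hr = 119863.6 mcg/hr
Rate = 119863.6 mcg/hr ÷ 379.3103 mcg/mL = 316.0041 mL/hr
Time remaining = 610.7189 mL ÷ 316.0041 mL/hr = 1.93263 hr

1.9 hours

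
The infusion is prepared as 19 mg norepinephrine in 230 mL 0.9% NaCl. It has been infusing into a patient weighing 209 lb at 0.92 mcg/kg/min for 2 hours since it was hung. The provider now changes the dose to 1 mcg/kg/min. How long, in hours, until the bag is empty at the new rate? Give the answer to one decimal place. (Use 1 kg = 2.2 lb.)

Initial rate:
Weight = 209 lb ÷ 2.2 lb/kg = 95 kg
Dose = 0.92 mcg/kg/min × 95 kg = 87.4 mcg/min
87.4 mcg/min × 60 min/hr = 5244 mcg/hr
Concentration = 19 mg ÷ 230 mL = 0.0826087 mg/mL = 82.6087 mcg/mL
Rate = 5244 mcg/hr ÷ 82.6087 mcg/mL = 63.48 mL/hr
Volume infused so far = 63.48 mL/hr × 2 hr = 126.96 mL
Volume remaining = 230 − 126.96 = 103.04 mL
New rate:
Dose = 1 mcg/kg/min × 95 kg = 95 mcg/min
95 mcg/min × 60 min/hr = 5700 mcg/hr
Rate = 5700 mcg/hr ÷ 82.6087 mcg/mL = 69 mL/hr
Time remaining = 103.04 mL ÷ 69 mL/hr = 1.493333 hr

1.5 hours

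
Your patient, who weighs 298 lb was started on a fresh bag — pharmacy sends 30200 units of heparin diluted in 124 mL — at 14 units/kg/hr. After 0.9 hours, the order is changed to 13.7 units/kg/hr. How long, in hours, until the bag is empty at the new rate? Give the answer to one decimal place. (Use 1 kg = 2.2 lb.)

Initial rate:
Weight = 298 lb ÷ 2.2 lb/kg = 135.4545 kg
Dose = 14 units/kg/hr × 135.4545 kg = 1896.364 units/hr
Concentration = 30200 units ÷ 124 mL = 243.5484 units/mL
Rate = 1896.364 units/hr ÷ 243.5484 units/mL = 7.786394 mL/hr
Volume infused so far = 7.786394 mL/hr × 0.9 hr = 7.007754 mL
Volume remaining = 124 − 7.007754 = 116.9922 mL
New rate:
Dose = 13.7 units/kg/hr × 135.4545 kg = 1855.727 units/hr
Rate = 1855.727 units/hr ÷ 243.5484 units/mL = 7.619542 mL/hr
Time remaining = 116.9922 mL ÷ 7.619542 mL/hr = 15.35424 hr

15.4 hours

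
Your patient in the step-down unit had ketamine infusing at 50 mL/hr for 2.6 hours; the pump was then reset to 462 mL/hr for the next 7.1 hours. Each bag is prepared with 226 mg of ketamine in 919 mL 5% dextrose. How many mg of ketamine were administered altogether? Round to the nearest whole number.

839 mg

Concentration = 226 mg ÷ 919 mL = 0.2459195 mg/mL
Stage 1: 50 mL/hr × 2.6 hr = 130 mL → 130 mL × 0.2459195 mg/mL = 31.96953 mg
Stage 2: 462 mL/hr × 7.1 hr = 3280.2 mL → 3280.2 mL × 0.2459195 mg/mL = 806.6651 mg
Total = 31.96953 + 806.6651 = 838.6346 mg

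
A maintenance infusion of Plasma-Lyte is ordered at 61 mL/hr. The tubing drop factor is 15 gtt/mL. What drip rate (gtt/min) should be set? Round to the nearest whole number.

15 gtt/min

61 mL/hr ÷ 60 min/hr = 1.016667 mL/min
1.016667 mL/min × 15 gtt/mL = 15.25 gtt/min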